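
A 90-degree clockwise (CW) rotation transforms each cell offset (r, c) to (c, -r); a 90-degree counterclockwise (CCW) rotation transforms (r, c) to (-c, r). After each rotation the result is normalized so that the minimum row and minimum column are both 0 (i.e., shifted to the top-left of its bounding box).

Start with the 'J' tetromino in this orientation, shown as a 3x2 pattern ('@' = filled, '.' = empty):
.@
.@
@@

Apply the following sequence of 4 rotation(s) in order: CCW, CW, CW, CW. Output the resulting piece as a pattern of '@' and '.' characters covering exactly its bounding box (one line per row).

Answer: @@
@.
@.

Derivation:
Start:
.@
.@
@@
After rotation 1 (CCW):
@@@
..@
After rotation 2 (CW):
.@
.@
@@
After rotation 3 (CW):
@..
@@@
After rotation 4 (CW):
@@
@.
@.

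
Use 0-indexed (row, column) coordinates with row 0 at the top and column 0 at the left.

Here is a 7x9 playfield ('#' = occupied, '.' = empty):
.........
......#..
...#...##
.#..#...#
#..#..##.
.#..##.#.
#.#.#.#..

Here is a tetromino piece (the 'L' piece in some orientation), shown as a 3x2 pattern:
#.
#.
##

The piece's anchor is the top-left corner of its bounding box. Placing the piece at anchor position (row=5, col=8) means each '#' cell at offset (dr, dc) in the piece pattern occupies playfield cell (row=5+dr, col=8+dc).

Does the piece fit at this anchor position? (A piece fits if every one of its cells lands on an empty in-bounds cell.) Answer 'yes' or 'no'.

Answer: no

Derivation:
Check each piece cell at anchor (5, 8):
  offset (0,0) -> (5,8): empty -> OK
  offset (1,0) -> (6,8): empty -> OK
  offset (2,0) -> (7,8): out of bounds -> FAIL
  offset (2,1) -> (7,9): out of bounds -> FAIL
All cells valid: no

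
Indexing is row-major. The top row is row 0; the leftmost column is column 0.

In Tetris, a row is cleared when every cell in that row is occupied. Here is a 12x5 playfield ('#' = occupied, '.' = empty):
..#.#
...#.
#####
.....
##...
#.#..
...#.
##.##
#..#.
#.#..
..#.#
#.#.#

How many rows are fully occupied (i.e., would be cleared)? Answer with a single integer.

Check each row:
  row 0: 3 empty cells -> not full
  row 1: 4 empty cells -> not full
  row 2: 0 empty cells -> FULL (clear)
  row 3: 5 empty cells -> not full
  row 4: 3 empty cells -> not full
  row 5: 3 empty cells -> not full
  row 6: 4 empty cells -> not full
  row 7: 1 empty cell -> not full
  row 8: 3 empty cells -> not full
  row 9: 3 empty cells -> not full
  row 10: 3 empty cells -> not full
  row 11: 2 empty cells -> not full
Total rows cleared: 1

Answer: 1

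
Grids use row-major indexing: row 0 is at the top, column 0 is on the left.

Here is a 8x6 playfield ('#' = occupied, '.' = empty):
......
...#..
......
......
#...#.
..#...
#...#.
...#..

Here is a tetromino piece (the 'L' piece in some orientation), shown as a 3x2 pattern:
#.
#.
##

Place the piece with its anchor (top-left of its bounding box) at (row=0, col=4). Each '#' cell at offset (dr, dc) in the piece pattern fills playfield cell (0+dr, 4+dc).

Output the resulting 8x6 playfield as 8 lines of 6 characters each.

Fill (0+0,4+0) = (0,4)
Fill (0+1,4+0) = (1,4)
Fill (0+2,4+0) = (2,4)
Fill (0+2,4+1) = (2,5)

Answer: ....#.
...##.
....##
......
#...#.
..#...
#...#.
...#..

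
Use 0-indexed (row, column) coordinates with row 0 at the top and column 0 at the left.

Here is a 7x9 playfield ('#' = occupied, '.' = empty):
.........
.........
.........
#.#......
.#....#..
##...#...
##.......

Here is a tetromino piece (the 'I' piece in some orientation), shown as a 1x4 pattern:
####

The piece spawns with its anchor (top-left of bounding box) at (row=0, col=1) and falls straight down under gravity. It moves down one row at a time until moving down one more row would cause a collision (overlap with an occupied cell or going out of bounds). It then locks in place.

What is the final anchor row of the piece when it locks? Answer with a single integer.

Answer: 2

Derivation:
Spawn at (row=0, col=1). Try each row:
  row 0: fits
  row 1: fits
  row 2: fits
  row 3: blocked -> lock at row 2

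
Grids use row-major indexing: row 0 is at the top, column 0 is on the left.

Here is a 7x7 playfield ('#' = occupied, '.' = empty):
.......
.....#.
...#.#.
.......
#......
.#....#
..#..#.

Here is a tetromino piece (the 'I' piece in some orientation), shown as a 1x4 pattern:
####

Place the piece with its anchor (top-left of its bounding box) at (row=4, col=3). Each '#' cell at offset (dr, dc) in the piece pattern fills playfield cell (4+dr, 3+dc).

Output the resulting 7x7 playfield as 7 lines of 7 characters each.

Fill (4+0,3+0) = (4,3)
Fill (4+0,3+1) = (4,4)
Fill (4+0,3+2) = (4,5)
Fill (4+0,3+3) = (4,6)

Answer: .......
.....#.
...#.#.
.......
#..####
.#....#
..#..#.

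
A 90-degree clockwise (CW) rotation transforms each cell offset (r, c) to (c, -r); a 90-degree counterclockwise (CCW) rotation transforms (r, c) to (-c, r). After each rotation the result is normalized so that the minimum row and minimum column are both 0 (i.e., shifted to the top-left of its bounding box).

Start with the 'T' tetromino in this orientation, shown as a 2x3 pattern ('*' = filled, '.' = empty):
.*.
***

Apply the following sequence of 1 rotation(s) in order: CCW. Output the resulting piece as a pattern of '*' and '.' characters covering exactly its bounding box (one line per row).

Answer: .*
**
.*

Derivation:
Start:
.*.
***
After rotation 1 (CCW):
.*
**
.*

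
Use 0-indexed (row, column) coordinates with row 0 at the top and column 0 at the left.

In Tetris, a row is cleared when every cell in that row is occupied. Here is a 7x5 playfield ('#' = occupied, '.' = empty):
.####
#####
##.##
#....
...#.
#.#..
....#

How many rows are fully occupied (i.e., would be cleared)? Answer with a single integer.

Check each row:
  row 0: 1 empty cell -> not full
  row 1: 0 empty cells -> FULL (clear)
  row 2: 1 empty cell -> not full
  row 3: 4 empty cells -> not full
  row 4: 4 empty cells -> not full
  row 5: 3 empty cells -> not full
  row 6: 4 empty cells -> not full
Total rows cleared: 1

Answer: 1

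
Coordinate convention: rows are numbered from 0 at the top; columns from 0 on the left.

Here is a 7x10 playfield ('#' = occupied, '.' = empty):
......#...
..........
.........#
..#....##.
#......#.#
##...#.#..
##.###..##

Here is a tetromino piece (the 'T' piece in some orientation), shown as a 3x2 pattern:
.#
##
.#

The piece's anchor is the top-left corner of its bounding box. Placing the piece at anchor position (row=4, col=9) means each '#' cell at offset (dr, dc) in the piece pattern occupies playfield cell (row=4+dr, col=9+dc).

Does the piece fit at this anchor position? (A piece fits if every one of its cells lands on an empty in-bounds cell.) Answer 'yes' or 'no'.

Answer: no

Derivation:
Check each piece cell at anchor (4, 9):
  offset (0,1) -> (4,10): out of bounds -> FAIL
  offset (1,0) -> (5,9): empty -> OK
  offset (1,1) -> (5,10): out of bounds -> FAIL
  offset (2,1) -> (6,10): out of bounds -> FAIL
All cells valid: no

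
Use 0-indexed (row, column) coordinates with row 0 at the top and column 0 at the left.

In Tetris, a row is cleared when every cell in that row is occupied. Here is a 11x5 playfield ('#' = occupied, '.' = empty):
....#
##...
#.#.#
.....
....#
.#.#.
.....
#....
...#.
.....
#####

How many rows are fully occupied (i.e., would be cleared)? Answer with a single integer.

Check each row:
  row 0: 4 empty cells -> not full
  row 1: 3 empty cells -> not full
  row 2: 2 empty cells -> not full
  row 3: 5 empty cells -> not full
  row 4: 4 empty cells -> not full
  row 5: 3 empty cells -> not full
  row 6: 5 empty cells -> not full
  row 7: 4 empty cells -> not full
  row 8: 4 empty cells -> not full
  row 9: 5 empty cells -> not full
  row 10: 0 empty cells -> FULL (clear)
Total rows cleared: 1

Answer: 1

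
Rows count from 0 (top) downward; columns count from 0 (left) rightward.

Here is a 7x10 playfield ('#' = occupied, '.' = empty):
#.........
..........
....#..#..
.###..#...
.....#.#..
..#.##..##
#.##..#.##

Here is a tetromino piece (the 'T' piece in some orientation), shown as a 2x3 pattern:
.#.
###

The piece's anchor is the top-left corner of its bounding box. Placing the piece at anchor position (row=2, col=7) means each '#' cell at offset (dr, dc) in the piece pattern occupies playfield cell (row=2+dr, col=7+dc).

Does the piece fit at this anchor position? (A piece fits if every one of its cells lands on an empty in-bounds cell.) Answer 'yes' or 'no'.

Answer: yes

Derivation:
Check each piece cell at anchor (2, 7):
  offset (0,1) -> (2,8): empty -> OK
  offset (1,0) -> (3,7): empty -> OK
  offset (1,1) -> (3,8): empty -> OK
  offset (1,2) -> (3,9): empty -> OK
All cells valid: yes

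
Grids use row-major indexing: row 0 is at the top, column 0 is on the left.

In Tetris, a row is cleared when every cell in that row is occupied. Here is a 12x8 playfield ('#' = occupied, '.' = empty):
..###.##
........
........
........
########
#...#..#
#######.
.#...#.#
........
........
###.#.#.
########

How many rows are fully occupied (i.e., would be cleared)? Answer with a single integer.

Check each row:
  row 0: 3 empty cells -> not full
  row 1: 8 empty cells -> not full
  row 2: 8 empty cells -> not full
  row 3: 8 empty cells -> not full
  row 4: 0 empty cells -> FULL (clear)
  row 5: 5 empty cells -> not full
  row 6: 1 empty cell -> not full
  row 7: 5 empty cells -> not full
  row 8: 8 empty cells -> not full
  row 9: 8 empty cells -> not full
  row 10: 3 empty cells -> not full
  row 11: 0 empty cells -> FULL (clear)
Total rows cleared: 2

Answer: 2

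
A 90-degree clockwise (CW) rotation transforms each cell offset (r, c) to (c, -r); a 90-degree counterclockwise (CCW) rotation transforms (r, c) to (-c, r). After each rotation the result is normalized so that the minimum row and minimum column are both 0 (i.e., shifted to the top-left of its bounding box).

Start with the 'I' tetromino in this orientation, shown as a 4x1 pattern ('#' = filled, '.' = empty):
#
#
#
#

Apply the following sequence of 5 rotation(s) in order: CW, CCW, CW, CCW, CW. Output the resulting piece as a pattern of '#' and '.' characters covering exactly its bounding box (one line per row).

Start:
#
#
#
#
After rotation 1 (CW):
####
After rotation 2 (CCW):
#
#
#
#
After rotation 3 (CW):
####
After rotation 4 (CCW):
#
#
#
#
After rotation 5 (CW):
####

Answer: ####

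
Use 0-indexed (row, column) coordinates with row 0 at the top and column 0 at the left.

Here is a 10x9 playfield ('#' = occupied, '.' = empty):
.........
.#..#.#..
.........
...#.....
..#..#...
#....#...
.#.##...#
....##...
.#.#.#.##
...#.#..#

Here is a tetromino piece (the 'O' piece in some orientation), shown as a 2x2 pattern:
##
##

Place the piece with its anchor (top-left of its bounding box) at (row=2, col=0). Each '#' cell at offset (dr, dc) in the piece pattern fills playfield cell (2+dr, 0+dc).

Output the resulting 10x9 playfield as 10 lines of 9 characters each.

Fill (2+0,0+0) = (2,0)
Fill (2+0,0+1) = (2,1)
Fill (2+1,0+0) = (3,0)
Fill (2+1,0+1) = (3,1)

Answer: .........
.#..#.#..
##.......
##.#.....
..#..#...
#....#...
.#.##...#
....##...
.#.#.#.##
...#.#..#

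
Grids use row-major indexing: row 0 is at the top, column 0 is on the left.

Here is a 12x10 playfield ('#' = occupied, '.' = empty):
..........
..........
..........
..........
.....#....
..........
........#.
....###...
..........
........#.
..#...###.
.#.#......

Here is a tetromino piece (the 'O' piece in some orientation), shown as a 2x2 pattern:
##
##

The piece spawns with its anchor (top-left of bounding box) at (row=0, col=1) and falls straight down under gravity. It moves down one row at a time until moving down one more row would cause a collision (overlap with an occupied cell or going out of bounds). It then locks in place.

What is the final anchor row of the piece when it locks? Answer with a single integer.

Answer: 8

Derivation:
Spawn at (row=0, col=1). Try each row:
  row 0: fits
  row 1: fits
  row 2: fits
  row 3: fits
  row 4: fits
  row 5: fits
  row 6: fits
  row 7: fits
  row 8: fits
  row 9: blocked -> lock at row 8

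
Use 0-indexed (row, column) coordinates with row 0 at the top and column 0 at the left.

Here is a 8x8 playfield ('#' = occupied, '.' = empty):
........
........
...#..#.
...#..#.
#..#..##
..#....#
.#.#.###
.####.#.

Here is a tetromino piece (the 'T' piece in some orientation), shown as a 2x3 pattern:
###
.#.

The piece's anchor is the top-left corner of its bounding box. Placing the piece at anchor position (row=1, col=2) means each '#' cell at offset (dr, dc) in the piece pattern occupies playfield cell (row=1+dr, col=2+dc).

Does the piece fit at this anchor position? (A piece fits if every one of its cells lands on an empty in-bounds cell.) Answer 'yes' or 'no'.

Answer: no

Derivation:
Check each piece cell at anchor (1, 2):
  offset (0,0) -> (1,2): empty -> OK
  offset (0,1) -> (1,3): empty -> OK
  offset (0,2) -> (1,4): empty -> OK
  offset (1,1) -> (2,3): occupied ('#') -> FAIL
All cells valid: no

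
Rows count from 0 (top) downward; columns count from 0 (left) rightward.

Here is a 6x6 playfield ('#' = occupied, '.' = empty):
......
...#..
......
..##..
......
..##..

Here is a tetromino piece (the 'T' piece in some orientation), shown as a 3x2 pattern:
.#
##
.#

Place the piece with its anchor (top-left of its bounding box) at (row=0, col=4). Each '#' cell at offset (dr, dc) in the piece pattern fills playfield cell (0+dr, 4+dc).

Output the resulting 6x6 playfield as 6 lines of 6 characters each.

Fill (0+0,4+1) = (0,5)
Fill (0+1,4+0) = (1,4)
Fill (0+1,4+1) = (1,5)
Fill (0+2,4+1) = (2,5)

Answer: .....#
...###
.....#
..##..
......
..##..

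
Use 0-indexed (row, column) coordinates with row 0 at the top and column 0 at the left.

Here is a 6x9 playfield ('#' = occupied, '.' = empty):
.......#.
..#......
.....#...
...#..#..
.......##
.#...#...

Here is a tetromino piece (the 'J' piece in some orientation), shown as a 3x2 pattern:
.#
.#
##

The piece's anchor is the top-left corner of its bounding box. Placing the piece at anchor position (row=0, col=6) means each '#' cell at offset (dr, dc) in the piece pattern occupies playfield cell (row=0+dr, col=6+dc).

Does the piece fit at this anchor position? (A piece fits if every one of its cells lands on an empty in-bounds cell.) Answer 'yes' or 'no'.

Check each piece cell at anchor (0, 6):
  offset (0,1) -> (0,7): occupied ('#') -> FAIL
  offset (1,1) -> (1,7): empty -> OK
  offset (2,0) -> (2,6): empty -> OK
  offset (2,1) -> (2,7): empty -> OK
All cells valid: no

Answer: no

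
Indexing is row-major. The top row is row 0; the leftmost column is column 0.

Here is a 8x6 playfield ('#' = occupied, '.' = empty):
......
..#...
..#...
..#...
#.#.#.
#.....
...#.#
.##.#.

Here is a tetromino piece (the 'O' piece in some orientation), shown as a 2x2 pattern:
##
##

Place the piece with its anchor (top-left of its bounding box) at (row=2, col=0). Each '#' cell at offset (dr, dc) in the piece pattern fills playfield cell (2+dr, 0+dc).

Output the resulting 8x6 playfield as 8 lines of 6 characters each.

Fill (2+0,0+0) = (2,0)
Fill (2+0,0+1) = (2,1)
Fill (2+1,0+0) = (3,0)
Fill (2+1,0+1) = (3,1)

Answer: ......
..#...
###...
###...
#.#.#.
#.....
...#.#
.##.#.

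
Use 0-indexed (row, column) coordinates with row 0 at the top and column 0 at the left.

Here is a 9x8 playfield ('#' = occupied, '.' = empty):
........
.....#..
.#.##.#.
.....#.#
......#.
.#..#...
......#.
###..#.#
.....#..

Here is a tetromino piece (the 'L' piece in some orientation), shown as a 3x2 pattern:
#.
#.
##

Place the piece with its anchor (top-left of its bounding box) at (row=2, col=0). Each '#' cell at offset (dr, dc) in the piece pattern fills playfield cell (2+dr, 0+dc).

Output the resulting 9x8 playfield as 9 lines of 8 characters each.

Fill (2+0,0+0) = (2,0)
Fill (2+1,0+0) = (3,0)
Fill (2+2,0+0) = (4,0)
Fill (2+2,0+1) = (4,1)

Answer: ........
.....#..
##.##.#.
#....#.#
##....#.
.#..#...
......#.
###..#.#
.....#..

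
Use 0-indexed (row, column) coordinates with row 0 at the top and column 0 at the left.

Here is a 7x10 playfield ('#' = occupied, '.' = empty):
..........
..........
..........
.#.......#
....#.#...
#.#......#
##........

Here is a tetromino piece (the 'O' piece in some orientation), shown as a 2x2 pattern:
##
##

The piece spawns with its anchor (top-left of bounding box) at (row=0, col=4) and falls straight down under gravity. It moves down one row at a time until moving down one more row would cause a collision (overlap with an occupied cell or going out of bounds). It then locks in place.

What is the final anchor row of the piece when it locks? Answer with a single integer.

Answer: 2

Derivation:
Spawn at (row=0, col=4). Try each row:
  row 0: fits
  row 1: fits
  row 2: fits
  row 3: blocked -> lock at row 2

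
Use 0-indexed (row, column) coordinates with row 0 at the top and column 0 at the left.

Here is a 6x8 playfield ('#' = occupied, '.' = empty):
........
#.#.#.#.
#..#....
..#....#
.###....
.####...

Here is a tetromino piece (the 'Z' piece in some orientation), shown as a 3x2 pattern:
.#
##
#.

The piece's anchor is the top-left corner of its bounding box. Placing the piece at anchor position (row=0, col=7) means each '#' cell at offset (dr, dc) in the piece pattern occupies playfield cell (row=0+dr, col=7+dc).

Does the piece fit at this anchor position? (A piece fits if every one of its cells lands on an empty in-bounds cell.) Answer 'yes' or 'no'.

Check each piece cell at anchor (0, 7):
  offset (0,1) -> (0,8): out of bounds -> FAIL
  offset (1,0) -> (1,7): empty -> OK
  offset (1,1) -> (1,8): out of bounds -> FAIL
  offset (2,0) -> (2,7): empty -> OK
All cells valid: no

Answer: no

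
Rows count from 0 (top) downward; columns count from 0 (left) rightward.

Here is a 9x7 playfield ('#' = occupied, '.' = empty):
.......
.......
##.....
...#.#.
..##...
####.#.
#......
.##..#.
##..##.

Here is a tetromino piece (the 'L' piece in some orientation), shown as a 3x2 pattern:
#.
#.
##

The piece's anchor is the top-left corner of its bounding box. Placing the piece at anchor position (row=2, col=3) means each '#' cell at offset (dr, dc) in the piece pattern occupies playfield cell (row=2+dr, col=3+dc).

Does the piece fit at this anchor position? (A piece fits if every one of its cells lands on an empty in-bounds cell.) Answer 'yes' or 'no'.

Check each piece cell at anchor (2, 3):
  offset (0,0) -> (2,3): empty -> OK
  offset (1,0) -> (3,3): occupied ('#') -> FAIL
  offset (2,0) -> (4,3): occupied ('#') -> FAIL
  offset (2,1) -> (4,4): empty -> OK
All cells valid: no

Answer: no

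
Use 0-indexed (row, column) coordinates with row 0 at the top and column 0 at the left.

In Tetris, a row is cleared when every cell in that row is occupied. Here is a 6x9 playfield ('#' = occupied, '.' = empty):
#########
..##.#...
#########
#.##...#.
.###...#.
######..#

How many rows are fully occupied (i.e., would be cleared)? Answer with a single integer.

Answer: 2

Derivation:
Check each row:
  row 0: 0 empty cells -> FULL (clear)
  row 1: 6 empty cells -> not full
  row 2: 0 empty cells -> FULL (clear)
  row 3: 5 empty cells -> not full
  row 4: 5 empty cells -> not full
  row 5: 2 empty cells -> not full
Total rows cleared: 2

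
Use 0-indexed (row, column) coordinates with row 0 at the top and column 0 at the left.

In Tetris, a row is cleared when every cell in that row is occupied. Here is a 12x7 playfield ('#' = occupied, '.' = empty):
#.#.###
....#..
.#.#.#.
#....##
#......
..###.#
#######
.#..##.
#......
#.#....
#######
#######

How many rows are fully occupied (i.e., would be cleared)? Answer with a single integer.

Check each row:
  row 0: 2 empty cells -> not full
  row 1: 6 empty cells -> not full
  row 2: 4 empty cells -> not full
  row 3: 4 empty cells -> not full
  row 4: 6 empty cells -> not full
  row 5: 3 empty cells -> not full
  row 6: 0 empty cells -> FULL (clear)
  row 7: 4 empty cells -> not full
  row 8: 6 empty cells -> not full
  row 9: 5 empty cells -> not full
  row 10: 0 empty cells -> FULL (clear)
  row 11: 0 empty cells -> FULL (clear)
Total rows cleared: 3

Answer: 3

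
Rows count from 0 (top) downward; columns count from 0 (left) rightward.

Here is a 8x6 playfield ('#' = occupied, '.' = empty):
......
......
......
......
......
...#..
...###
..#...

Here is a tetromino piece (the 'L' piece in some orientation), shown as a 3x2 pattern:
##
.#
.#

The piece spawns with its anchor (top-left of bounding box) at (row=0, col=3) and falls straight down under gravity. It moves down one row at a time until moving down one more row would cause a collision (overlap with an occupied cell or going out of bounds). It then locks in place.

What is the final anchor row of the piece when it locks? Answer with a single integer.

Answer: 3

Derivation:
Spawn at (row=0, col=3). Try each row:
  row 0: fits
  row 1: fits
  row 2: fits
  row 3: fits
  row 4: blocked -> lock at row 3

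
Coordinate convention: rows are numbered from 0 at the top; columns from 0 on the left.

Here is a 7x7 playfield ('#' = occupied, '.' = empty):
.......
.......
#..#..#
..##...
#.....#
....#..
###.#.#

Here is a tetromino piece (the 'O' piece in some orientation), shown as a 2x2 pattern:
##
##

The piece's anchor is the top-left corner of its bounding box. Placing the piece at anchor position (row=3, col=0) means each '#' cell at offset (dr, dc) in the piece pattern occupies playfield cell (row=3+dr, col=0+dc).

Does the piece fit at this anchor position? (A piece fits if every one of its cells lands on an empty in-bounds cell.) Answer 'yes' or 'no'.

Check each piece cell at anchor (3, 0):
  offset (0,0) -> (3,0): empty -> OK
  offset (0,1) -> (3,1): empty -> OK
  offset (1,0) -> (4,0): occupied ('#') -> FAIL
  offset (1,1) -> (4,1): empty -> OK
All cells valid: no

Answer: no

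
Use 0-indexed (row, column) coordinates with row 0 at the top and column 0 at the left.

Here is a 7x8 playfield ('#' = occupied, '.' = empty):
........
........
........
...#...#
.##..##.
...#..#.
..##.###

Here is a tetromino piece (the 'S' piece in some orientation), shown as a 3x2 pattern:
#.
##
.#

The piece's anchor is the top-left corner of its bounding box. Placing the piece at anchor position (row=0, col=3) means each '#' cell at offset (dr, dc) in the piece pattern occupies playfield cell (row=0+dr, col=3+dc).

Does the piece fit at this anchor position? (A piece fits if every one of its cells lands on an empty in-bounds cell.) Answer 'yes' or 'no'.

Answer: yes

Derivation:
Check each piece cell at anchor (0, 3):
  offset (0,0) -> (0,3): empty -> OK
  offset (1,0) -> (1,3): empty -> OK
  offset (1,1) -> (1,4): empty -> OK
  offset (2,1) -> (2,4): empty -> OK
All cells valid: yes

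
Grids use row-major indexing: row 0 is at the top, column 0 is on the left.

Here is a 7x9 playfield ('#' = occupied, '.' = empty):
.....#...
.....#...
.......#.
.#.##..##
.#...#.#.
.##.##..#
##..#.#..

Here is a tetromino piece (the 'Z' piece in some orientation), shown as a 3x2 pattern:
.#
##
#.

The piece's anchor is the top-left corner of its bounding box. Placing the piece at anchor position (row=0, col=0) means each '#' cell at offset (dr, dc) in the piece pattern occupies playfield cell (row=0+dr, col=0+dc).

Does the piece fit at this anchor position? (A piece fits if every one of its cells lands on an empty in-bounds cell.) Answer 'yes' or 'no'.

Check each piece cell at anchor (0, 0):
  offset (0,1) -> (0,1): empty -> OK
  offset (1,0) -> (1,0): empty -> OK
  offset (1,1) -> (1,1): empty -> OK
  offset (2,0) -> (2,0): empty -> OK
All cells valid: yes

Answer: yes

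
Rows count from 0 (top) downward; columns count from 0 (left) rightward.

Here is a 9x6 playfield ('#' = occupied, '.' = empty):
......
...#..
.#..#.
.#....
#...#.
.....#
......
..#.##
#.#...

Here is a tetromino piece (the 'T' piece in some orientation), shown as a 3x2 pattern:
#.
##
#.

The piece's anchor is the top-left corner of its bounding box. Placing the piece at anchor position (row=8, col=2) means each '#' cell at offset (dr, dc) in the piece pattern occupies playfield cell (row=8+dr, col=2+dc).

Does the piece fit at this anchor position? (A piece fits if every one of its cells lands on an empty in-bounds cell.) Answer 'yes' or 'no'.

Answer: no

Derivation:
Check each piece cell at anchor (8, 2):
  offset (0,0) -> (8,2): occupied ('#') -> FAIL
  offset (1,0) -> (9,2): out of bounds -> FAIL
  offset (1,1) -> (9,3): out of bounds -> FAIL
  offset (2,0) -> (10,2): out of bounds -> FAIL
All cells valid: no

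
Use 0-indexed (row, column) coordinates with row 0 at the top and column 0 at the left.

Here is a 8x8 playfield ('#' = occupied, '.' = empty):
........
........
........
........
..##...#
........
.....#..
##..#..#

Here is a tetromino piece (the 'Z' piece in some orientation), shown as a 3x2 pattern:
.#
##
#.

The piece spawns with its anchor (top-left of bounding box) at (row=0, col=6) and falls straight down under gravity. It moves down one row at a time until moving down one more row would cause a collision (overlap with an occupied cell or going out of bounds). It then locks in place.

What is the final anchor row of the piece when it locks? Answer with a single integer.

Spawn at (row=0, col=6). Try each row:
  row 0: fits
  row 1: fits
  row 2: fits
  row 3: blocked -> lock at row 2

Answer: 2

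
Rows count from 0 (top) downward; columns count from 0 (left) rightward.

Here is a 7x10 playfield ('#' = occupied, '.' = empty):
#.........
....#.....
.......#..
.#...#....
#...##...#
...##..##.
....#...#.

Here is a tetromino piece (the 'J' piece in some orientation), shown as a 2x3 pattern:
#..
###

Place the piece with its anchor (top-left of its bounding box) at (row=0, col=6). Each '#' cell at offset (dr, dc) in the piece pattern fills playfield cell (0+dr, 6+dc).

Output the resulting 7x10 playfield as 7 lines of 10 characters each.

Fill (0+0,6+0) = (0,6)
Fill (0+1,6+0) = (1,6)
Fill (0+1,6+1) = (1,7)
Fill (0+1,6+2) = (1,8)

Answer: #.....#...
....#.###.
.......#..
.#...#....
#...##...#
...##..##.
....#...#.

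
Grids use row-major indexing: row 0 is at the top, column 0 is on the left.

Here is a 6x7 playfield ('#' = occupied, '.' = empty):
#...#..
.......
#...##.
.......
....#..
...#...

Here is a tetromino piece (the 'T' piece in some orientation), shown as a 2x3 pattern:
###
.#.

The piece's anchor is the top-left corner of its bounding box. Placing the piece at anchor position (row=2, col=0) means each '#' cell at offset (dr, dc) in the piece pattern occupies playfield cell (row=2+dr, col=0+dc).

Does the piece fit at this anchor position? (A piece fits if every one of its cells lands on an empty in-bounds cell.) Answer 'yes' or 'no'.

Answer: no

Derivation:
Check each piece cell at anchor (2, 0):
  offset (0,0) -> (2,0): occupied ('#') -> FAIL
  offset (0,1) -> (2,1): empty -> OK
  offset (0,2) -> (2,2): empty -> OK
  offset (1,1) -> (3,1): empty -> OK
All cells valid: no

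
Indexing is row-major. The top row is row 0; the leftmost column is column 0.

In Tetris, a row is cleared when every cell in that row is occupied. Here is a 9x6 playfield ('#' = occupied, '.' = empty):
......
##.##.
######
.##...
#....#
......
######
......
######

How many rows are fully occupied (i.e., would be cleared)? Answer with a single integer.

Check each row:
  row 0: 6 empty cells -> not full
  row 1: 2 empty cells -> not full
  row 2: 0 empty cells -> FULL (clear)
  row 3: 4 empty cells -> not full
  row 4: 4 empty cells -> not full
  row 5: 6 empty cells -> not full
  row 6: 0 empty cells -> FULL (clear)
  row 7: 6 empty cells -> not full
  row 8: 0 empty cells -> FULL (clear)
Total rows cleared: 3

Answer: 3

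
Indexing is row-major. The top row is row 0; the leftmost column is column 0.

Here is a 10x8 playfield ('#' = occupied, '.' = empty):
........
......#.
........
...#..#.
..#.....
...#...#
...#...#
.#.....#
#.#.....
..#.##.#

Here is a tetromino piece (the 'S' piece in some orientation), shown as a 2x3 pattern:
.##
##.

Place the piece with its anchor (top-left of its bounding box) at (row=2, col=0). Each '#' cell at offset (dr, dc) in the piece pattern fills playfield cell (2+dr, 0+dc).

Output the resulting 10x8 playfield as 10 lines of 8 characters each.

Fill (2+0,0+1) = (2,1)
Fill (2+0,0+2) = (2,2)
Fill (2+1,0+0) = (3,0)
Fill (2+1,0+1) = (3,1)

Answer: ........
......#.
.##.....
##.#..#.
..#.....
...#...#
...#...#
.#.....#
#.#.....
..#.##.#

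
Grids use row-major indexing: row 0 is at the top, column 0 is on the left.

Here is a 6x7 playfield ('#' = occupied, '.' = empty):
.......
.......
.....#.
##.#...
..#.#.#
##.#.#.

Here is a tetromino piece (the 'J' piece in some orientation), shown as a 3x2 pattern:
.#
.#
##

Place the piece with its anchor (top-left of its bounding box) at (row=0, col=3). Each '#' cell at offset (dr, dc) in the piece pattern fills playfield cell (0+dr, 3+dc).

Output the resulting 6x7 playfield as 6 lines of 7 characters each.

Fill (0+0,3+1) = (0,4)
Fill (0+1,3+1) = (1,4)
Fill (0+2,3+0) = (2,3)
Fill (0+2,3+1) = (2,4)

Answer: ....#..
....#..
...###.
##.#...
..#.#.#
##.#.#.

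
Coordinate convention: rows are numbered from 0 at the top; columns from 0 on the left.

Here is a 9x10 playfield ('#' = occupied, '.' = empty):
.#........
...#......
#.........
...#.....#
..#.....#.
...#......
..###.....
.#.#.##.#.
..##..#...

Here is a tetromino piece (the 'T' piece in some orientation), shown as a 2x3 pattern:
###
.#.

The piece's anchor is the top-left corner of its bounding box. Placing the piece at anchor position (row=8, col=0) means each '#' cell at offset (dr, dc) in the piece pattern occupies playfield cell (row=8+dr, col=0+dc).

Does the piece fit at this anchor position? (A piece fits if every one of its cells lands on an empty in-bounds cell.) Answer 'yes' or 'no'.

Check each piece cell at anchor (8, 0):
  offset (0,0) -> (8,0): empty -> OK
  offset (0,1) -> (8,1): empty -> OK
  offset (0,2) -> (8,2): occupied ('#') -> FAIL
  offset (1,1) -> (9,1): out of bounds -> FAIL
All cells valid: no

Answer: no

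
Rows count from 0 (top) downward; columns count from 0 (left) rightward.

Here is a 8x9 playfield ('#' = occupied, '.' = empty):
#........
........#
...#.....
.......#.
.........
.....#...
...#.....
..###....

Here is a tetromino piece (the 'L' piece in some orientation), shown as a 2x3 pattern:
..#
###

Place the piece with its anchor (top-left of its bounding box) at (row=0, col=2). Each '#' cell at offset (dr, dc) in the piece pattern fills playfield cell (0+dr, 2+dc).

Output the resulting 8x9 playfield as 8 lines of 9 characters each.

Fill (0+0,2+2) = (0,4)
Fill (0+1,2+0) = (1,2)
Fill (0+1,2+1) = (1,3)
Fill (0+1,2+2) = (1,4)

Answer: #...#....
..###...#
...#.....
.......#.
.........
.....#...
...#.....
..###....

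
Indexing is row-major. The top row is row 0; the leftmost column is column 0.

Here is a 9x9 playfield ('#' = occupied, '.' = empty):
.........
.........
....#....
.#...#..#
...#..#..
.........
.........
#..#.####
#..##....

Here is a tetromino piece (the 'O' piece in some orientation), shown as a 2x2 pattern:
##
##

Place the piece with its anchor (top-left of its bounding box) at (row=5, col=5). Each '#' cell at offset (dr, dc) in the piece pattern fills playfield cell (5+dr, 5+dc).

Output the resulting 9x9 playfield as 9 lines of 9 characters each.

Fill (5+0,5+0) = (5,5)
Fill (5+0,5+1) = (5,6)
Fill (5+1,5+0) = (6,5)
Fill (5+1,5+1) = (6,6)

Answer: .........
.........
....#....
.#...#..#
...#..#..
.....##..
.....##..
#..#.####
#..##....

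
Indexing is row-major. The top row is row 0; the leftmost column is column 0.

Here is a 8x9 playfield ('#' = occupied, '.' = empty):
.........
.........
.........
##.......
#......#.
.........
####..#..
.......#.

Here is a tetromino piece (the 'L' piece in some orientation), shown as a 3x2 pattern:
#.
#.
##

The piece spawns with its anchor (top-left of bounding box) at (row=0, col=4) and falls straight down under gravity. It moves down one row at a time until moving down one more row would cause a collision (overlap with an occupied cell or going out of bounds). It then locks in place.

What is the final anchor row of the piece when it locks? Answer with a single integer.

Answer: 5

Derivation:
Spawn at (row=0, col=4). Try each row:
  row 0: fits
  row 1: fits
  row 2: fits
  row 3: fits
  row 4: fits
  row 5: fits
  row 6: blocked -> lock at row 5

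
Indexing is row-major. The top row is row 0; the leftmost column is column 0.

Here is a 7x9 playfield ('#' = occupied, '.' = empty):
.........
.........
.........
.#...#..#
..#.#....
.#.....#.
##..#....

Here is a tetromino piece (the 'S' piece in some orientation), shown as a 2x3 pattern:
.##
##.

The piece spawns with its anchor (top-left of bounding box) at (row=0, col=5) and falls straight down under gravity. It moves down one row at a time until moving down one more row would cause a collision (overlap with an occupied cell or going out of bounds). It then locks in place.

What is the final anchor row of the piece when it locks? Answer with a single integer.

Answer: 1

Derivation:
Spawn at (row=0, col=5). Try each row:
  row 0: fits
  row 1: fits
  row 2: blocked -> lock at row 1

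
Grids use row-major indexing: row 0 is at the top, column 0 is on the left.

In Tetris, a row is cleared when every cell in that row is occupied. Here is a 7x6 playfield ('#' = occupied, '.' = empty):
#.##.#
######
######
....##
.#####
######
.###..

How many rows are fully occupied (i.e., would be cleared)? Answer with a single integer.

Answer: 3

Derivation:
Check each row:
  row 0: 2 empty cells -> not full
  row 1: 0 empty cells -> FULL (clear)
  row 2: 0 empty cells -> FULL (clear)
  row 3: 4 empty cells -> not full
  row 4: 1 empty cell -> not full
  row 5: 0 empty cells -> FULL (clear)
  row 6: 3 empty cells -> not full
Total rows cleared: 3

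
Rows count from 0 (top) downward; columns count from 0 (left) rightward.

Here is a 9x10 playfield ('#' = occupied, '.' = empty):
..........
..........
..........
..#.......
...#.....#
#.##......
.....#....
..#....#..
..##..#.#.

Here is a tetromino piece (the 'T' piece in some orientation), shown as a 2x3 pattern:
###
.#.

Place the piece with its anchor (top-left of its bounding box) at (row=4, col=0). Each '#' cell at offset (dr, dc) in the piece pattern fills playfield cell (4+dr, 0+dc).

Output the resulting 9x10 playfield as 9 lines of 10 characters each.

Answer: ..........
..........
..........
..#.......
####.....#
####......
.....#....
..#....#..
..##..#.#.

Derivation:
Fill (4+0,0+0) = (4,0)
Fill (4+0,0+1) = (4,1)
Fill (4+0,0+2) = (4,2)
Fill (4+1,0+1) = (5,1)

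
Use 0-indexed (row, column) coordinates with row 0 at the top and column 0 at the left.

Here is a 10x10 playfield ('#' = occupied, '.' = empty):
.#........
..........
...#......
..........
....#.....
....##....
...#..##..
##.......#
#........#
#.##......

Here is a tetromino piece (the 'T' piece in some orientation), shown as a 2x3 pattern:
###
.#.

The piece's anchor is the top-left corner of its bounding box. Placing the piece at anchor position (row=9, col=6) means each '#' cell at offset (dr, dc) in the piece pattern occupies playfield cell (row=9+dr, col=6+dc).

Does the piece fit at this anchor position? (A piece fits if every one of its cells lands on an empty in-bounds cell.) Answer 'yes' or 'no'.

Check each piece cell at anchor (9, 6):
  offset (0,0) -> (9,6): empty -> OK
  offset (0,1) -> (9,7): empty -> OK
  offset (0,2) -> (9,8): empty -> OK
  offset (1,1) -> (10,7): out of bounds -> FAIL
All cells valid: no

Answer: no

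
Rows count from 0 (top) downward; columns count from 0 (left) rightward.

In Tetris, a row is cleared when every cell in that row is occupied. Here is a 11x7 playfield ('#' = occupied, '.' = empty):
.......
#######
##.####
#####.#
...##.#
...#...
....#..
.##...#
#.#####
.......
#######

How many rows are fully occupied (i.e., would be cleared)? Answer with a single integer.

Check each row:
  row 0: 7 empty cells -> not full
  row 1: 0 empty cells -> FULL (clear)
  row 2: 1 empty cell -> not full
  row 3: 1 empty cell -> not full
  row 4: 4 empty cells -> not full
  row 5: 6 empty cells -> not full
  row 6: 6 empty cells -> not full
  row 7: 4 empty cells -> not full
  row 8: 1 empty cell -> not full
  row 9: 7 empty cells -> not full
  row 10: 0 empty cells -> FULL (clear)
Total rows cleared: 2

Answer: 2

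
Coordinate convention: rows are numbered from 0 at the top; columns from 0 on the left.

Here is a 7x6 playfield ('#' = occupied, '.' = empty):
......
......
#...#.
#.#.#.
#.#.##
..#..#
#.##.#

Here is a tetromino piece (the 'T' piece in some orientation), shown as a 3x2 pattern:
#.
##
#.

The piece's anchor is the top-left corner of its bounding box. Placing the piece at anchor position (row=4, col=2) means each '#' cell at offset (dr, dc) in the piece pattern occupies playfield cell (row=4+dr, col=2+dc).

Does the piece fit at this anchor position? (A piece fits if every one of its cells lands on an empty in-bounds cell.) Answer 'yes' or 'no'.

Answer: no

Derivation:
Check each piece cell at anchor (4, 2):
  offset (0,0) -> (4,2): occupied ('#') -> FAIL
  offset (1,0) -> (5,2): occupied ('#') -> FAIL
  offset (1,1) -> (5,3): empty -> OK
  offset (2,0) -> (6,2): occupied ('#') -> FAIL
All cells valid: no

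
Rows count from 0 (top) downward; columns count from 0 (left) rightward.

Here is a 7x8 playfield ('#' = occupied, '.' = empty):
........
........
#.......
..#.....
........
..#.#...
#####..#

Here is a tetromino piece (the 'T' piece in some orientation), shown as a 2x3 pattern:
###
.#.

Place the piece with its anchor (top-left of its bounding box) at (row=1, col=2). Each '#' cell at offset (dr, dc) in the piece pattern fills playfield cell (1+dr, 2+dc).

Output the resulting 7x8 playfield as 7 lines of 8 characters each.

Answer: ........
..###...
#..#....
..#.....
........
..#.#...
#####..#

Derivation:
Fill (1+0,2+0) = (1,2)
Fill (1+0,2+1) = (1,3)
Fill (1+0,2+2) = (1,4)
Fill (1+1,2+1) = (2,3)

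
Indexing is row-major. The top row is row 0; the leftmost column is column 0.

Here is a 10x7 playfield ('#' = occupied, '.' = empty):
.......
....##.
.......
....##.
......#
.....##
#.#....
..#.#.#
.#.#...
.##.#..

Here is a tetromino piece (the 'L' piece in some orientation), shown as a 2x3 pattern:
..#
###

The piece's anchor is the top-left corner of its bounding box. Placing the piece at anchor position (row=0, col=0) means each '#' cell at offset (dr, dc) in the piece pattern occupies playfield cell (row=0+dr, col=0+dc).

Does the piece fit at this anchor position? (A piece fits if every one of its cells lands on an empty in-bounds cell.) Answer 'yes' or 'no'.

Answer: yes

Derivation:
Check each piece cell at anchor (0, 0):
  offset (0,2) -> (0,2): empty -> OK
  offset (1,0) -> (1,0): empty -> OK
  offset (1,1) -> (1,1): empty -> OK
  offset (1,2) -> (1,2): empty -> OK
All cells valid: yes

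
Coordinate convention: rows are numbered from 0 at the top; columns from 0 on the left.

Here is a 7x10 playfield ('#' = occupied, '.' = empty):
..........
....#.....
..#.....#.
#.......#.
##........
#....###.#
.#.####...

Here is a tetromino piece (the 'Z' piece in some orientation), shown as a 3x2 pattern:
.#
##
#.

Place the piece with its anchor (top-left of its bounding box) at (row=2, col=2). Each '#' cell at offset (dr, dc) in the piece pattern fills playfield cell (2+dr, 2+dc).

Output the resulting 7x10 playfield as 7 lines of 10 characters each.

Answer: ..........
....#.....
..##....#.
#.##....#.
###.......
#....###.#
.#.####...

Derivation:
Fill (2+0,2+1) = (2,3)
Fill (2+1,2+0) = (3,2)
Fill (2+1,2+1) = (3,3)
Fill (2+2,2+0) = (4,2)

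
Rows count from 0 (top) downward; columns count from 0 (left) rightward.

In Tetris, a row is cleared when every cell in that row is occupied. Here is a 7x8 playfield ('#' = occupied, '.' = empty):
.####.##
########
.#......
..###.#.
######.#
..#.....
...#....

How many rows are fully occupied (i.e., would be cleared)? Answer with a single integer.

Answer: 1

Derivation:
Check each row:
  row 0: 2 empty cells -> not full
  row 1: 0 empty cells -> FULL (clear)
  row 2: 7 empty cells -> not full
  row 3: 4 empty cells -> not full
  row 4: 1 empty cell -> not full
  row 5: 7 empty cells -> not full
  row 6: 7 empty cells -> not full
Total rows cleared: 1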